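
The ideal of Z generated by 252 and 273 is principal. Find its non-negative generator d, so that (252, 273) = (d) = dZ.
(252, 273) = (21); d = 21

In the PID Z, (a, b) is generated by gcd(a, b). Compute gcd(273, 252) with the extended Euclidean algorithm, tracking rows (r, s, t) with s·273 + t·252 = r:
  row A: (273, 1, 0)   [1·273 + 0·252 = 273]
  row B: (252, 0, 1)   [0·273 + 1·252 = 252]
  273 = 1·252 + 21   → row C = row A − 1·row B = (21, 1, −1)   [check: 1·273 − 1·252 = 21]
  252 = 12·21 + 0   → remainder 0, stop. gcd = 21 (last nonzero row C).
So gcd(252, 273) = 21, with Bézout identity 1·273 − 1·252 = 21. Containment (⊇): the Bézout identity exhibits 21 as an element of (252, 273), giving (21) ⊆ (252, 273). Containment (⊆): since 21 | 252 and 21 | 273 (252 = 21·12, 273 = 21·13), every Z-linear combination of 252 and 273 is divisible by 21, so (252, 273) ⊆ (21). Therefore (252, 273) = (21), d = 21.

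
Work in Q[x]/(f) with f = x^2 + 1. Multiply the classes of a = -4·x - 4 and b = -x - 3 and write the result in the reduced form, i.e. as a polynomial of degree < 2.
First multiply in Q[x] without reducing: a · b = 4·x^2 + 16·x + 12. Now divide by f(x) = x^2 + 1, eliminating the leading term at each step:
  leading term 4·x^2: subtract (4)·f(x) = 4·x^2 + 4, leaving 16·x + 8
The degree is now < 2, so this is the remainder. Hence a · b ≡ 16·x + 8 in Q[x]/(f).

Final answer: a · b ≡ 16·x + 8 (mod f(x))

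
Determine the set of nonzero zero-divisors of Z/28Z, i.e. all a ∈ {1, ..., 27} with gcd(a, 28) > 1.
An element a ∈ Z/28Z (with a ≠ 0) is a zero-divisor iff gcd(a, 28) > 1 (because a is a unit precisely when gcd(a, n) = 1, and in Z/nZ every nonzero, non-unit element is a zero-divisor). Scan a = 1, ..., 27 and keep those with gcd(a, 28) > 1:
  gcd(2, 28) = 2, gcd(4, 28) = 4, gcd(6, 28) = 2, gcd(7, 28) = 7, gcd(8, 28) = 4, gcd(10, 28) = 2, gcd(12, 28) = 4, gcd(14, 28) = 14, gcd(16, 28) = 4, gcd(18, 28) = 2, gcd(20, 28) = 4, gcd(21, 28) = 7, gcd(22, 28) = 2, gcd(24, 28) = 4, gcd(26, 28) = 2.
All other a ∈ {1, ..., 27} have gcd(a, 28) = 1 and are units. So the nonzero zero-divisors are exactly the 15 values of a appearing in this scan.

Final answer: nonzero zero-divisors of Z/28Z = {2, 4, 6, 7, 8, 10, 12, 14, 16, 18, 20, 21, 22, 24, 26}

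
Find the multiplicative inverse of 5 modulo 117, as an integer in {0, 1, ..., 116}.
Apply the extended Euclidean algorithm to (117, 5), tracking rows (r, s, t) with s·117 + t·5 = r. Each division r_prev = q·r_cur + r_new produces the new row as (previous row) − q·(current row):
  row A: (117, 1, 0)   [1·117 + 0·5 = 117]
  row B: (5, 0, 1)   [0·117 + 1·5 = 5]
  117 = 23·5 + 2   → row C = row A − 23·row B = (2, 1, −23)   [check: 1·117 − 23·5 = 2]
  5 = 2·2 + 1   → row D = row B − 2·row C = (1, −2, 47)   [check: −2·117 + 47·5 = 1]
  2 = 2·1 + 0   → remainder 0, stop. gcd = 1 (last nonzero row D).
The gcd is 1, so 5 is invertible mod 117. The last nonzero row gives −2·117 + 47·5 = 1, so t = 47. So 5^(−1) ≡ 47 (mod 117). Verify: 5 · 47 = 235 ≡ 1 (mod 117). ✓

Final answer: 5^(−1) ≡ 47 (mod 117)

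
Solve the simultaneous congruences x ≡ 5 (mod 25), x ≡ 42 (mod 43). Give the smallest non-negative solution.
x ≡ 730 (mod 1075); the representative in [0, 1075) is 730

The moduli 25, 43 are pairwise coprime, so by the CRT there is a unique solution mod 25·43 = 1075.
Solve by successive substitution. Start with x ≡ 5 (mod 25).
  Combine with x ≡ 42 (mod 43): write x = 5 + 25·t and require 5 + 25·t ≡ 42 (mod 43), i.e. 25·t ≡ 42 − 5 ≡ 37 (mod 43). Since 25^(−1) ≡ 31 (mod 43), t ≡ 31·37 ≡ 29 (mod 43). So x ≡ 5 + 25·29 = 730 (mod 1075).
Unique solution in [0, 1075): x = 730.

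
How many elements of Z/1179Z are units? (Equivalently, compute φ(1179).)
Z/1179Z has φ(1179) = 780 units

An element a ∈ Z/1179Z is a unit iff gcd(a, 1179) = 1, so the number of units is φ(1179). φ is multiplicative, with φ(p^e) = p^e − p^(e−1). Factorise 1179 = 3^2 · 131. Then
  φ(1179) = (3^2 − 3^1) · (131 − 1) = 6 · 130 = 780.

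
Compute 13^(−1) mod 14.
13^(−1) ≡ 13 (mod 14)

Apply the extended Euclidean algorithm to (14, 13), tracking rows (r, s, t) with s·14 + t·13 = r. Each division r_prev = q·r_cur + r_new produces the new row as (previous row) − q·(current row):
  row A: (14, 1, 0)   [1·14 + 0·13 = 14]
  row B: (13, 0, 1)   [0·14 + 1·13 = 13]
  14 = 1·13 + 1   → row C = row A − 1·row B = (1, 1, −1)   [check: 1·14 − 1·13 = 1]
  13 = 13·1 + 0   → remainder 0, stop. gcd = 1 (last nonzero row C).
The gcd is 1, so 13 is invertible mod 14. The last nonzero row gives 1·14 − 1·13 = 1, so t = −1. So 13^(−1) ≡ −1 ≡ 13 (mod 14). Verify: 13 · 13 = 169 ≡ 1 (mod 14). ✓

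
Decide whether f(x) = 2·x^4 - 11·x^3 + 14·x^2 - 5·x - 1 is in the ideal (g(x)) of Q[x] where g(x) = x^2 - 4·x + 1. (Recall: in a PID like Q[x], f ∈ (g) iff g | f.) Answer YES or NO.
NO

In Q[x] the ideal (g) consists of all multiples of g, so f ∈ (g) iff g | f, i.e. iff the remainder of f on division by g is 0. Divide f by g (g is monic, so eliminate the leading term of the running remainder at each step):
  leading term 2·x^4: subtract (2·x^2)·g(x) = 2·x^4 - 8·x^3 + 2·x^2, leaving -3·x^3 + 12·x^2 - 5·x - 1
  leading term -3·x^3: subtract (-3·x)·g(x) = -3·x^3 + 12·x^2 - 3·x, leaving -2·x - 1
The remainder r(x) = -2·x - 1 ≠ 0 (and deg r < deg g), so g ∤ f, i.e. f ∉ (g).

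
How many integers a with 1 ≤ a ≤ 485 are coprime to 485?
The number of a ∈ {1, ..., 485} with gcd(a, 485) = 1 is by definition Euler's totient φ(485). φ is multiplicative, with φ(p^e) = p^e − p^(e−1). Factorise 485 = 5 · 97. Then
  φ(485) = (5 − 1) · (97 − 1) = 4 · 96 = 384.
So there are 384 such integers.

Final answer: 384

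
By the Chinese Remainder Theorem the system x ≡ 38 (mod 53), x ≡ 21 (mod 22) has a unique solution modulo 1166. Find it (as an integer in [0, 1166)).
x ≡ 197 (mod 1166); the representative in [0, 1166) is 197

The moduli 53, 22 are pairwise coprime, so by the CRT there is a unique solution mod 53·22 = 1166.
Solve by successive substitution. Start with x ≡ 38 (mod 53).
  Combine with x ≡ 21 (mod 22): write x = 38 + 53·t and require 38 + 53·t ≡ 21 (mod 22), i.e. 53·t ≡ 21 − 38 ≡ 5 (mod 22). Since 53^(−1) ≡ 5 (mod 22) (53 ≡ 9 (mod 22)), t ≡ 5·5 ≡ 3 (mod 22). So x ≡ 38 + 53·3 = 197 (mod 1166).
Unique solution in [0, 1166): x = 197.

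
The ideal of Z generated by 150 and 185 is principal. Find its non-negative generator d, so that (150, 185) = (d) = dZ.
(150, 185) = (5); d = 5

In the PID Z, (a, b) is generated by gcd(a, b). Compute gcd(185, 150) with the extended Euclidean algorithm, tracking rows (r, s, t) with s·185 + t·150 = r:
  row A: (185, 1, 0)   [1·185 + 0·150 = 185]
  row B: (150, 0, 1)   [0·185 + 1·150 = 150]
  185 = 1·150 + 35   → row C = row A − 1·row B = (35, 1, −1)   [check: 1·185 − 1·150 = 35]
  150 = 4·35 + 10   → row D = row B − 4·row C = (10, −4, 5)   [check: −4·185 + 5·150 = 10]
  35 = 3·10 + 5   → row E = row C − 3·row D = (5, 13, −16)   [check: 13·185 − 16·150 = 5]
  10 = 2·5 + 0   → remainder 0, stop. gcd = 5 (last nonzero row E).
So gcd(150, 185) = 5, with Bézout identity 13·185 − 16·150 = 5. Containment (⊇): the Bézout identity exhibits 5 as an element of (150, 185), giving (5) ⊆ (150, 185). Containment (⊆): since 5 | 150 and 5 | 185 (150 = 5·30, 185 = 5·37), every Z-linear combination of 150 and 185 is divisible by 5, so (150, 185) ⊆ (5). Therefore (150, 185) = (5), d = 5.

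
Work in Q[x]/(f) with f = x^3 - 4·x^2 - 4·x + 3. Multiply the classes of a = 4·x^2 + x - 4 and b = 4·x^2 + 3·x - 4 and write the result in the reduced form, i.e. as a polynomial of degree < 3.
a · b ≡ 355·x^2 + 256·x - 224 (mod f(x))

First multiply in Q[x] without reducing: a · b = 16·x^4 + 16·x^3 - 29·x^2 - 16·x + 16. Now divide by f(x) = x^3 - 4·x^2 - 4·x + 3, eliminating the leading term at each step:
  leading term 16·x^4: subtract (16·x)·f(x) = 16·x^4 - 64·x^3 - 64·x^2 + 48·x, leaving 80·x^3 + 35·x^2 - 64·x + 16
  leading term 80·x^3: subtract (80)·f(x) = 80·x^3 - 320·x^2 - 320·x + 240, leaving 355·x^2 + 256·x - 224
The degree is now < 3, so this is the remainder. Hence a · b ≡ 355·x^2 + 256·x - 224 in Q[x]/(f).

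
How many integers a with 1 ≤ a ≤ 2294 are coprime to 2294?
1080

The number of a ∈ {1, ..., 2294} with gcd(a, 2294) = 1 is by definition Euler's totient φ(2294). φ is multiplicative, with φ(p^e) = p^e − p^(e−1). Factorise 2294 = 2 · 31 · 37. Then
  φ(2294) = (2 − 1) · (31 − 1) · (37 − 1) = 1 · 30 · 36 = 1080.
So there are 1080 such integers.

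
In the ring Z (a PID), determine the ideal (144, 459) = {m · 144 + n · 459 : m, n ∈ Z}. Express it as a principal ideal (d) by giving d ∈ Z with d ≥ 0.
(144, 459) = (9); d = 9

In the PID Z, (a, b) is generated by gcd(a, b). Compute gcd(459, 144) with the extended Euclidean algorithm, tracking rows (r, s, t) with s·459 + t·144 = r:
  row A: (459, 1, 0)   [1·459 + 0·144 = 459]
  row B: (144, 0, 1)   [0·459 + 1·144 = 144]
  459 = 3·144 + 27   → row C = row A − 3·row B = (27, 1, −3)   [check: 1·459 − 3·144 = 27]
  144 = 5·27 + 9   → row D = row B − 5·row C = (9, −5, 16)   [check: −5·459 + 16·144 = 9]
  27 = 3·9 + 0   → remainder 0, stop. gcd = 9 (last nonzero row D).
So gcd(144, 459) = 9, with Bézout identity −5·459 + 16·144 = 9. Containment (⊇): the Bézout identity exhibits 9 as an element of (144, 459), giving (9) ⊆ (144, 459). Containment (⊆): since 9 | 144 and 9 | 459 (144 = 9·16, 459 = 9·51), every Z-linear combination of 144 and 459 is divisible by 9, so (144, 459) ⊆ (9). Therefore (144, 459) = (9), d = 9.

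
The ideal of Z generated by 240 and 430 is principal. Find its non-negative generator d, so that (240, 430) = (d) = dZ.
In the PID Z, (a, b) is generated by gcd(a, b). Compute gcd(430, 240) with the extended Euclidean algorithm, tracking rows (r, s, t) with s·430 + t·240 = r:
  row A: (430, 1, 0)   [1·430 + 0·240 = 430]
  row B: (240, 0, 1)   [0·430 + 1·240 = 240]
  430 = 1·240 + 190   → row C = row A − 1·row B = (190, 1, −1)   [check: 1·430 − 1·240 = 190]
  240 = 1·190 + 50   → row D = row B − 1·row C = (50, −1, 2)   [check: −1·430 + 2·240 = 50]
  190 = 3·50 + 40   → row E = row C − 3·row D = (40, 4, −7)   [check: 4·430 − 7·240 = 40]
  50 = 1·40 + 10   → row F = row D − 1·row E = (10, −5, 9)   [check: −5·430 + 9·240 = 10]
  40 = 4·10 + 0   → remainder 0, stop. gcd = 10 (last nonzero row F).
So gcd(240, 430) = 10, with Bézout identity −5·430 + 9·240 = 10. Containment (⊇): the Bézout identity exhibits 10 as an element of (240, 430), giving (10) ⊆ (240, 430). Containment (⊆): since 10 | 240 and 10 | 430 (240 = 10·24, 430 = 10·43), every Z-linear combination of 240 and 430 is divisible by 10, so (240, 430) ⊆ (10). Therefore (240, 430) = (10), d = 10.

Final answer: (240, 430) = (10); d = 10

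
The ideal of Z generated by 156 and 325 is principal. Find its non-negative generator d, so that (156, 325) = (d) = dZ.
(156, 325) = (13); d = 13

In the PID Z, (a, b) is generated by gcd(a, b). Compute gcd(325, 156) with the extended Euclidean algorithm, tracking rows (r, s, t) with s·325 + t·156 = r:
  row A: (325, 1, 0)   [1·325 + 0·156 = 325]
  row B: (156, 0, 1)   [0·325 + 1·156 = 156]
  325 = 2·156 + 13   → row C = row A − 2·row B = (13, 1, −2)   [check: 1·325 − 2·156 = 13]
  156 = 12·13 + 0   → remainder 0, stop. gcd = 13 (last nonzero row C).
So gcd(156, 325) = 13, with Bézout identity 1·325 − 2·156 = 13. Containment (⊇): the Bézout identity exhibits 13 as an element of (156, 325), giving (13) ⊆ (156, 325). Containment (⊆): since 13 | 156 and 13 | 325 (156 = 13·12, 325 = 13·25), every Z-linear combination of 156 and 325 is divisible by 13, so (156, 325) ⊆ (13). Therefore (156, 325) = (13), d = 13.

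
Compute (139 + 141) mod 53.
15

Reduce the summands first: 139 ≡ 33, 141 ≡ 35 (mod 53), so 139 + 141 ≡ 33 + 35 (mod 53). 33 + 35 = 68; 68 = 1·53 + 15, so (139 + 141) mod 53 = 15.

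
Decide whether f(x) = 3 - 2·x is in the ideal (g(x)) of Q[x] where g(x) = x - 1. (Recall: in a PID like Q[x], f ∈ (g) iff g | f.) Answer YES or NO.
In Q[x] the ideal (g) consists of all multiples of g, so f ∈ (g) iff g | f, i.e. iff the remainder of f on division by g is 0. Divide f by g (g is monic, so eliminate the leading term of the running remainder at each step):
  leading term -2·x: subtract (-2)·g(x) = 2 - 2·x, leaving 1
The remainder r(x) = 1 ≠ 0 (and deg r < deg g), so g ∤ f, i.e. f ∉ (g).

Final answer: NO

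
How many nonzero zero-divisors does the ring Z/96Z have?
Z/96Z has 63 nonzero zero-divisors

In Z/96Z each nonzero element is either a unit (gcd with 96 is 1) or a zero-divisor (gcd > 1). The number of units is φ(96): factorise 96 = 2^5 · 3, so φ(96) = (2^5 − 2^4) · (3 − 1) = 16 · 2 = 32. The nonzero elements number 96 − 1 = 95. Hence the nonzero zero-divisors number 95 − 32 = 63.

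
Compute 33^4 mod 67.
21

Use repeated squaring. Binary(4) = 100. Walk through the bits of the exponent 4 left-to-right: at each bit after the leading one, square the running value, then multiply by 33 if the bit is 1 (always reducing mod 67):
  bit 1 = 1 (leading): start with 33.
  bit 2 = 0: square 33^2 = 1089 ≡ 17 (mod 67).
  bit 3 = 0: square 17^2 = 289 ≡ 21 (mod 67).
Final value: 33^4 ≡ 21 (mod 67).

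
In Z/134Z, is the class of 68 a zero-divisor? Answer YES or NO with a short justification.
YES

gcd(68, 134) = 2 > 1, so 68 is not a unit in Z/134Z. In Z/nZ every nonzero non-unit is a zero-divisor: explicitly, take b = 134/gcd = 67 ≠ 0 (mod 134); then 68·67 = 4556 = 34·134, i.e. 68·67 ≡ 0 (mod 134). So 68 is a zero-divisor.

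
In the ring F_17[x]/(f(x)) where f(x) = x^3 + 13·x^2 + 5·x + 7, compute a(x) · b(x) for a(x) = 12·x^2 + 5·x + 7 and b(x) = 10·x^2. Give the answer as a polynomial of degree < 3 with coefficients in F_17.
a · b ≡ 9·x^2 + 12·x + 13 (mod f(x))

Multiply as integer polynomials: a · b = 120·x^4 + 50·x^3 + 70·x^2. Reducing coefficients mod 17: a · b ≡ x^4 + 16·x^3 + 2·x^2. Now divide by f(x) = x^3 + 13·x^2 + 5·x + 7 in F_17[x], eliminating the leading term at each step:
  leading term x^4: subtract (x)·f(x) = x^4 + 13·x^3 + 5·x^2 + 7·x, leaving 3·x^3 + 14·x^2 + 10·x (coefficients mod 17)
  leading term 3·x^3: subtract (3)·f(x) = 3·x^3 + 5·x^2 + 15·x + 4, leaving 9·x^2 + 12·x + 13 (coefficients mod 17)
The degree is now < 3, so this is the remainder. Hence a · b ≡ 9·x^2 + 12·x + 13 in F_17[x]/(f).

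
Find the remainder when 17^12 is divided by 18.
Use repeated squaring. Binary(12) = 1100. Walk through the bits of the exponent 12 left-to-right: at each bit after the leading one, square the running value, then multiply by 17 if the bit is 1 (always reducing mod 18):
  bit 1 = 1 (leading): start with 17.
  bit 2 = 1: square 17^2 = 289 ≡ 1; bit is 1, so multiply 1·17 = 17 (mod 18).
  bit 3 = 0: square 17^2 = 289 ≡ 1 (mod 18).
  bit 4 = 0: square 1^2 = 1 (mod 18).
Final value: 17^12 ≡ 1 (mod 18).

Final answer: 1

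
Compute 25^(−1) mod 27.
25^(−1) ≡ 13 (mod 27)

Apply the extended Euclidean algorithm to (27, 25), tracking rows (r, s, t) with s·27 + t·25 = r. Each division r_prev = q·r_cur + r_new produces the new row as (previous row) − q·(current row):
  row A: (27, 1, 0)   [1·27 + 0·25 = 27]
  row B: (25, 0, 1)   [0·27 + 1·25 = 25]
  27 = 1·25 + 2   → row C = row A − 1·row B = (2, 1, −1)   [check: 1·27 − 1·25 = 2]
  25 = 12·2 + 1   → row D = row B − 12·row C = (1, −12, 13)   [check: −12·27 + 13·25 = 1]
  2 = 2·1 + 0   → remainder 0, stop. gcd = 1 (last nonzero row D).
The gcd is 1, so 25 is invertible mod 27. The last nonzero row gives −12·27 + 13·25 = 1, so t = 13. So 25^(−1) ≡ 13 (mod 27). Verify: 25 · 13 = 325 ≡ 1 (mod 27). ✓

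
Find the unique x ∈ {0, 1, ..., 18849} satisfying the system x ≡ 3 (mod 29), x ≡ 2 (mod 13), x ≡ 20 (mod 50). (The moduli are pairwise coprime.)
The moduli 29, 13, 50 are pairwise coprime, so by the CRT there is a unique solution mod 29·13·50 = 18850.
Solve by successive substitution. Start with x ≡ 3 (mod 29).
  Combine with x ≡ 2 (mod 13): write x = 3 + 29·t and require 3 + 29·t ≡ 2 (mod 13), i.e. 29·t ≡ 2 − 3 ≡ 12 (mod 13). Since 29^(−1) ≡ 9 (mod 13) (29 ≡ 3 (mod 13)), t ≡ 9·12 ≡ 4 (mod 13). So x ≡ 3 + 29·4 = 119 (mod 377).
  Combine with x ≡ 20 (mod 50): write x = 119 + 377·t and require 119 + 377·t ≡ 20 (mod 50), i.e. 377·t ≡ 20 − 119 ≡ 1 (mod 50). Since 377^(−1) ≡ 13 (mod 50) (377 ≡ 27 (mod 50)), t ≡ 13·1 ≡ 13 (mod 50). So x ≡ 119 + 377·13 = 5020 (mod 18850).
Unique solution in [0, 18850): x = 5020.

Final answer: x ≡ 5020 (mod 18850); the representative in [0, 18850) is 5020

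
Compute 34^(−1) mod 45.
34^(−1) ≡ 4 (mod 45)

Apply the extended Euclidean algorithm to (45, 34), tracking rows (r, s, t) with s·45 + t·34 = r. Each division r_prev = q·r_cur + r_new produces the new row as (previous row) − q·(current row):
  row A: (45, 1, 0)   [1·45 + 0·34 = 45]
  row B: (34, 0, 1)   [0·45 + 1·34 = 34]
  45 = 1·34 + 11   → row C = row A − 1·row B = (11, 1, −1)   [check: 1·45 − 1·34 = 11]
  34 = 3·11 + 1   → row D = row B − 3·row C = (1, −3, 4)   [check: −3·45 + 4·34 = 1]
  11 = 11·1 + 0   → remainder 0, stop. gcd = 1 (last nonzero row D).
The gcd is 1, so 34 is invertible mod 45. The last nonzero row gives −3·45 + 4·34 = 1, so t = 4. So 34^(−1) ≡ 4 (mod 45). Verify: 34 · 4 = 136 ≡ 1 (mod 45). ✓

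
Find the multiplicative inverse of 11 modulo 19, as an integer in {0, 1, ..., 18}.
Apply the extended Euclidean algorithm to (19, 11), tracking rows (r, s, t) with s·19 + t·11 = r. Each division r_prev = q·r_cur + r_new produces the new row as (previous row) − q·(current row):
  row A: (19, 1, 0)   [1·19 + 0·11 = 19]
  row B: (11, 0, 1)   [0·19 + 1·11 = 11]
  19 = 1·11 + 8   → row C = row A − 1·row B = (8, 1, −1)   [check: 1·19 − 1·11 = 8]
  11 = 1·8 + 3   → row D = row B − 1·row C = (3, −1, 2)   [check: −1·19 + 2·11 = 3]
  8 = 2·3 + 2   → row E = row C − 2·row D = (2, 3, −5)   [check: 3·19 − 5·11 = 2]
  3 = 1·2 + 1   → row F = row D − 1·row E = (1, −4, 7)   [check: −4·19 + 7·11 = 1]
  2 = 2·1 + 0   → remainder 0, stop. gcd = 1 (last nonzero row F).
The gcd is 1, so 11 is invertible mod 19. The last nonzero row gives −4·19 + 7·11 = 1, so t = 7. So 11^(−1) ≡ 7 (mod 19). Verify: 11 · 7 = 77 ≡ 1 (mod 19). ✓

Final answer: 11^(−1) ≡ 7 (mod 19)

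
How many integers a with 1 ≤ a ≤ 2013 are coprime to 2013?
1200

The number of a ∈ {1, ..., 2013} with gcd(a, 2013) = 1 is by definition Euler's totient φ(2013). φ is multiplicative, with φ(p^e) = p^e − p^(e−1). Factorise 2013 = 3 · 11 · 61. Then
  φ(2013) = (3 − 1) · (11 − 1) · (61 − 1) = 2 · 10 · 60 = 1200.
So there are 1200 such integers.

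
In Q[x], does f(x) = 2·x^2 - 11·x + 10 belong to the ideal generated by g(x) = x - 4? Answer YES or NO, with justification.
NO

In Q[x] the ideal (g) consists of all multiples of g, so f ∈ (g) iff g | f, i.e. iff the remainder of f on division by g is 0. Divide f by g (g is monic, so eliminate the leading term of the running remainder at each step):
  leading term 2·x^2: subtract (2·x)·g(x) = 2·x^2 - 8·x, leaving 10 - 3·x
  leading term -3·x: subtract (-3)·g(x) = 12 - 3·x, leaving -2
The remainder r(x) = -2 ≠ 0 (and deg r < deg g), so g ∤ f, i.e. f ∉ (g).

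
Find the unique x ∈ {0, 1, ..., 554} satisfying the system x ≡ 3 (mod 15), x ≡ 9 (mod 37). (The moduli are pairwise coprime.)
x ≡ 453 (mod 555); the representative in [0, 555) is 453

The moduli 15, 37 are pairwise coprime, so by the CRT there is a unique solution mod 15·37 = 555.
Solve by successive substitution. Start with x ≡ 3 (mod 15).
  Combine with x ≡ 9 (mod 37): write x = 3 + 15·t and require 3 + 15·t ≡ 9 (mod 37), i.e. 15·t ≡ 9 − 3 ≡ 6 (mod 37). Since 15^(−1) ≡ 5 (mod 37), t ≡ 5·6 ≡ 30 (mod 37). So x ≡ 3 + 15·30 = 453 (mod 555).
Unique solution in [0, 555): x = 453.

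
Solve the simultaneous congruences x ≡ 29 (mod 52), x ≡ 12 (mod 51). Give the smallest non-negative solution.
The moduli 52, 51 are pairwise coprime, so by the CRT there is a unique solution mod 52·51 = 2652.
Solve by successive substitution. Start with x ≡ 29 (mod 52).
  Combine with x ≡ 12 (mod 51): write x = 29 + 52·t and require 29 + 52·t ≡ 12 (mod 51), i.e. 52·t ≡ 12 − 29 ≡ 34 (mod 51). Since 52^(−1) ≡ 1 (mod 51) (52 ≡ 1 (mod 51)), t ≡ 1·34 ≡ 34 (mod 51). So x ≡ 29 + 52·34 = 1797 (mod 2652).
Unique solution in [0, 2652): x = 1797.

Final answer: x ≡ 1797 (mod 2652); the representative in [0, 2652) is 1797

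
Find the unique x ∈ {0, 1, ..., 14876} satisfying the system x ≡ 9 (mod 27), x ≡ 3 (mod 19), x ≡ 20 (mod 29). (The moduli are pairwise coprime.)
x ≡ 7299 (mod 14877); the representative in [0, 14877) is 7299

The moduli 27, 19, 29 are pairwise coprime, so by the CRT there is a unique solution mod 27·19·29 = 14877.
Solve by successive substitution. Start with x ≡ 9 (mod 27).
  Combine with x ≡ 3 (mod 19): write x = 9 + 27·t and require 9 + 27·t ≡ 3 (mod 19), i.e. 27·t ≡ 3 − 9 ≡ 13 (mod 19). Since 27^(−1) ≡ 12 (mod 19) (27 ≡ 8 (mod 19)), t ≡ 12·13 ≡ 4 (mod 19). So x ≡ 9 + 27·4 = 117 (mod 513).
  Combine with x ≡ 20 (mod 29): write x = 117 + 513·t and require 117 + 513·t ≡ 20 (mod 29), i.e. 513·t ≡ 20 − 117 ≡ 19 (mod 29). Since 513^(−1) ≡ 16 (mod 29) (513 ≡ 20 (mod 29)), t ≡ 16·19 ≡ 14 (mod 29). So x ≡ 117 + 513·14 = 7299 (mod 14877).
Unique solution in [0, 14877): x = 7299.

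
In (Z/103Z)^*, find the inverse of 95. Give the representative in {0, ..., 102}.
95^(−1) ≡ 90 (mod 103)

Apply the extended Euclidean algorithm to (103, 95), tracking rows (r, s, t) with s·103 + t·95 = r. Each division r_prev = q·r_cur + r_new produces the new row as (previous row) − q·(current row):
  row A: (103, 1, 0)   [1·103 + 0·95 = 103]
  row B: (95, 0, 1)   [0·103 + 1·95 = 95]
  103 = 1·95 + 8   → row C = row A − 1·row B = (8, 1, −1)   [check: 1·103 − 1·95 = 8]
  95 = 11·8 + 7   → row D = row B − 11·row C = (7, −11, 12)   [check: −11·103 + 12·95 = 7]
  8 = 1·7 + 1   → row E = row C − 1·row D = (1, 12, −13)   [check: 12·103 − 13·95 = 1]
  7 = 7·1 + 0   → remainder 0, stop. gcd = 1 (last nonzero row E).
The gcd is 1, so 95 is invertible mod 103. The last nonzero row gives 12·103 − 13·95 = 1, so t = −13. So 95^(−1) ≡ −13 ≡ 90 (mod 103). Verify: 95 · 90 = 8550 ≡ 1 (mod 103). ✓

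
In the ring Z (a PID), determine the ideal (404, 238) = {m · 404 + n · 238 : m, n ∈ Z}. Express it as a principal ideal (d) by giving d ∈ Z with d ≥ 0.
(404, 238) = (2); d = 2

In the PID Z, (a, b) is generated by gcd(a, b). Compute gcd(404, 238) with the extended Euclidean algorithm, tracking rows (r, s, t) with s·404 + t·238 = r:
  row A: (404, 1, 0)   [1·404 + 0·238 = 404]
  row B: (238, 0, 1)   [0·404 + 1·238 = 238]
  404 = 1·238 + 166   → row C = row A − 1·row B = (166, 1, −1)   [check: 1·404 − 1·238 = 166]
  238 = 1·166 + 72   → row D = row B − 1·row C = (72, −1, 2)   [check: −1·404 + 2·238 = 72]
  166 = 2·72 + 22   → row E = row C − 2·row D = (22, 3, −5)   [check: 3·404 − 5·238 = 22]
  72 = 3·22 + 6   → row F = row D − 3·row E = (6, −10, 17)   [check: −10·404 + 17·238 = 6]
  22 = 3·6 + 4   → row G = row E − 3·row F = (4, 33, −56)   [check: 33·404 − 56·238 = 4]
  6 = 1·4 + 2   → row H = row F − 1·row G = (2, −43, 73)   [check: −43·404 + 73·238 = 2]
  4 = 2·2 + 0   → remainder 0, stop. gcd = 2 (last nonzero row H).
So gcd(404, 238) = 2, with Bézout identity −43·404 + 73·238 = 2. Containment (⊇): the Bézout identity exhibits 2 as an element of (404, 238), giving (2) ⊆ (404, 238). Containment (⊆): since 2 | 404 and 2 | 238 (404 = 2·202, 238 = 2·119), every Z-linear combination of 404 and 238 is divisible by 2, so (404, 238) ⊆ (2). Therefore (404, 238) = (2), d = 2.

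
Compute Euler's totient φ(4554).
φ is multiplicative, with φ(p^e) = p^e − p^(e−1). Factorise 4554 = 2 · 3^2 · 11 · 23. Then
  φ(4554) = (2 − 1) · (3^2 − 3^1) · (11 − 1) · (23 − 1) = 1 · 6 · 10 · 22 = 1320.

Final answer: φ(4554) = 1320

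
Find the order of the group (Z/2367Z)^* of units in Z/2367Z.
(Z/2367Z)^* consists of the classes a with gcd(a, 2367) = 1, so its order is φ(2367). φ is multiplicative, with φ(p^e) = p^e − p^(e−1). Factorise 2367 = 3^2 · 263. Then
  φ(2367) = (3^2 − 3^1) · (263 − 1) = 6 · 262 = 1572.
Thus |(Z/2367Z)^*| = 1572.

Final answer: |(Z/2367Z)^*| = 1572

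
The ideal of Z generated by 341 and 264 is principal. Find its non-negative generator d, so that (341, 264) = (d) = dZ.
In the PID Z, (a, b) is generated by gcd(a, b). Compute gcd(341, 264) with the extended Euclidean algorithm, tracking rows (r, s, t) with s·341 + t·264 = r:
  row A: (341, 1, 0)   [1·341 + 0·264 = 341]
  row B: (264, 0, 1)   [0·341 + 1·264 = 264]
  341 = 1·264 + 77   → row C = row A − 1·row B = (77, 1, −1)   [check: 1·341 − 1·264 = 77]
  264 = 3·77 + 33   → row D = row B − 3·row C = (33, −3, 4)   [check: −3·341 + 4·264 = 33]
  77 = 2·33 + 11   → row E = row C − 2·row D = (11, 7, −9)   [check: 7·341 − 9·264 = 11]
  33 = 3·11 + 0   → remainder 0, stop. gcd = 11 (last nonzero row E).
So gcd(341, 264) = 11, with Bézout identity 7·341 − 9·264 = 11. Containment (⊇): the Bézout identity exhibits 11 as an element of (341, 264), giving (11) ⊆ (341, 264). Containment (⊆): since 11 | 341 and 11 | 264 (341 = 11·31, 264 = 11·24), every Z-linear combination of 341 and 264 is divisible by 11, so (341, 264) ⊆ (11). Therefore (341, 264) = (11), d = 11.

Final answer: (341, 264) = (11); d = 11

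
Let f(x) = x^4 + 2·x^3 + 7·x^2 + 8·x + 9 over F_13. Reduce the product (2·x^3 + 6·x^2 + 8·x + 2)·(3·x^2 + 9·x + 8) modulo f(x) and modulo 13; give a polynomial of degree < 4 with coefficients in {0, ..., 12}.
Multiply as integer polynomials: a · b = 6·x^5 + 36·x^4 + 94·x^3 + 126·x^2 + 82·x + 16. Reducing coefficients mod 13: a · b ≡ 6·x^5 + 10·x^4 + 3·x^3 + 9·x^2 + 4·x + 3. Now divide by f(x) = x^4 + 2·x^3 + 7·x^2 + 8·x + 9 in F_13[x], eliminating the leading term at each step:
  leading term 6·x^5: subtract (6·x)·f(x) = 6·x^5 + 12·x^4 + 3·x^3 + 9·x^2 + 2·x, leaving 11·x^4 + 2·x + 3 (coefficients mod 13)
  leading term 11·x^4: subtract (11)·f(x) = 11·x^4 + 9·x^3 + 12·x^2 + 10·x + 8, leaving 4·x^3 + x^2 + 5·x + 8 (coefficients mod 13)
The degree is now < 4, so this is the remainder. Hence a · b ≡ 4·x^3 + x^2 + 5·x + 8 in F_13[x]/(f).

Final answer: a · b ≡ 4·x^3 + x^2 + 5·x + 8 (mod f(x))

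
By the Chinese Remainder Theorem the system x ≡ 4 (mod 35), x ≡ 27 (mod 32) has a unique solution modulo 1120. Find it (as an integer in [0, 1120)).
x ≡ 1019 (mod 1120); the representative in [0, 1120) is 1019

The moduli 35, 32 are pairwise coprime, so by the CRT there is a unique solution mod 35·32 = 1120.
Solve by successive substitution. Start with x ≡ 4 (mod 35).
  Combine with x ≡ 27 (mod 32): write x = 4 + 35·t and require 4 + 35·t ≡ 27 (mod 32), i.e. 35·t ≡ 27 − 4 ≡ 23 (mod 32). Since 35^(−1) ≡ 11 (mod 32) (35 ≡ 3 (mod 32)), t ≡ 11·23 ≡ 29 (mod 32). So x ≡ 4 + 35·29 = 1019 (mod 1120).
Unique solution in [0, 1120): x = 1019.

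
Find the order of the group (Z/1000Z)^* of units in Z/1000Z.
|(Z/1000Z)^*| = 400

(Z/1000Z)^* consists of the classes a with gcd(a, 1000) = 1, so its order is φ(1000). φ is multiplicative, with φ(p^e) = p^e − p^(e−1). Factorise 1000 = 2^3 · 5^3. Then
  φ(1000) = (2^3 − 2^2) · (5^3 − 5^2) = 4 · 100 = 400.
Thus |(Z/1000Z)^*| = 400.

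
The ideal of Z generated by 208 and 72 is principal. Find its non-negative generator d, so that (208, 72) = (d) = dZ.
In the PID Z, (a, b) is generated by gcd(a, b). Compute gcd(208, 72) with the extended Euclidean algorithm, tracking rows (r, s, t) with s·208 + t·72 = r:
  row A: (208, 1, 0)   [1·208 + 0·72 = 208]
  row B: (72, 0, 1)   [0·208 + 1·72 = 72]
  208 = 2·72 + 64   → row C = row A − 2·row B = (64, 1, −2)   [check: 1·208 − 2·72 = 64]
  72 = 1·64 + 8   → row D = row B − 1·row C = (8, −1, 3)   [check: −1·208 + 3·72 = 8]
  64 = 8·8 + 0   → remainder 0, stop. gcd = 8 (last nonzero row D).
So gcd(208, 72) = 8, with Bézout identity −1·208 + 3·72 = 8. Containment (⊇): the Bézout identity exhibits 8 as an element of (208, 72), giving (8) ⊆ (208, 72). Containment (⊆): since 8 | 208 and 8 | 72 (208 = 8·26, 72 = 8·9), every Z-linear combination of 208 and 72 is divisible by 8, so (208, 72) ⊆ (8). Therefore (208, 72) = (8), d = 8.

Final answer: (208, 72) = (8); d = 8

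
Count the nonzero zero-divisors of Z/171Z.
In Z/171Z each nonzero element is either a unit (gcd with 171 is 1) or a zero-divisor (gcd > 1). The number of units is φ(171): factorise 171 = 3^2 · 19, so φ(171) = (3^2 − 3^1) · (19 − 1) = 6 · 18 = 108. The nonzero elements number 171 − 1 = 170. Hence the nonzero zero-divisors number 170 − 108 = 62.

Final answer: Z/171Z has 62 nonzero zero-divisors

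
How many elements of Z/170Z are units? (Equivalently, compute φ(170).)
An element a ∈ Z/170Z is a unit iff gcd(a, 170) = 1, so the number of units is φ(170). φ is multiplicative, with φ(p^e) = p^e − p^(e−1). Factorise 170 = 2 · 5 · 17. Then
  φ(170) = (2 − 1) · (5 − 1) · (17 − 1) = 1 · 4 · 16 = 64.

Final answer: Z/170Z has φ(170) = 64 units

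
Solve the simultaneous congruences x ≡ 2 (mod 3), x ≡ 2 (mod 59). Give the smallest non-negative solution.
x ≡ 2 (mod 177); the representative in [0, 177) is 2

The moduli 3, 59 are pairwise coprime, so by the CRT there is a unique solution mod 3·59 = 177.
Solve by successive substitution. Start with x ≡ 2 (mod 3).
  Combine with x ≡ 2 (mod 59): write x = 2 + 3·t and require 2 + 3·t ≡ 2 (mod 59), i.e. 3·t ≡ 2 − 2 ≡ 0 (mod 59). Since 3^(−1) ≡ 20 (mod 59), t ≡ 20·0 ≡ 0 (mod 59). So x ≡ 2 + 3·0 = 2 (mod 177).
Unique solution in [0, 177): x = 2.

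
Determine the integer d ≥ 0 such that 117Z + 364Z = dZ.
(117, 364) = (13); d = 13

In the PID Z, (a, b) is generated by gcd(a, b). Compute gcd(364, 117) with the extended Euclidean algorithm, tracking rows (r, s, t) with s·364 + t·117 = r:
  row A: (364, 1, 0)   [1·364 + 0·117 = 364]
  row B: (117, 0, 1)   [0·364 + 1·117 = 117]
  364 = 3·117 + 13   → row C = row A − 3·row B = (13, 1, −3)   [check: 1·364 − 3·117 = 13]
  117 = 9·13 + 0   → remainder 0, stop. gcd = 13 (last nonzero row C).
So gcd(117, 364) = 13, with Bézout identity 1·364 − 3·117 = 13. Containment (⊇): the Bézout identity exhibits 13 as an element of (117, 364), giving (13) ⊆ (117, 364). Containment (⊆): since 13 | 117 and 13 | 364 (117 = 13·9, 364 = 13·28), every Z-linear combination of 117 and 364 is divisible by 13, so (117, 364) ⊆ (13). Therefore (117, 364) = (13), d = 13.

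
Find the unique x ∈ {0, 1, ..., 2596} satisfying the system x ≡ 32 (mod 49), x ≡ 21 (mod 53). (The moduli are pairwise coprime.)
The moduli 49, 53 are pairwise coprime, so by the CRT there is a unique solution mod 49·53 = 2597.
Solve by successive substitution. Start with x ≡ 32 (mod 49).
  Combine with x ≡ 21 (mod 53): write x = 32 + 49·t and require 32 + 49·t ≡ 21 (mod 53), i.e. 49·t ≡ 21 − 32 ≡ 42 (mod 53). Since 49^(−1) ≡ 13 (mod 53), t ≡ 13·42 ≡ 16 (mod 53). So x ≡ 32 + 49·16 = 816 (mod 2597).
Unique solution in [0, 2597): x = 816.

Final answer: x ≡ 816 (mod 2597); the representative in [0, 2597) is 816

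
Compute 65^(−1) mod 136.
65^(−1) ≡ 113 (mod 136)

Apply the extended Euclidean algorithm to (136, 65), tracking rows (r, s, t) with s·136 + t·65 = r. Each division r_prev = q·r_cur + r_new produces the new row as (previous row) − q·(current row):
  row A: (136, 1, 0)   [1·136 + 0·65 = 136]
  row B: (65, 0, 1)   [0·136 + 1·65 = 65]
  136 = 2·65 + 6   → row C = row A − 2·row B = (6, 1, −2)   [check: 1·136 − 2·65 = 6]
  65 = 10·6 + 5   → row D = row B − 10·row C = (5, −10, 21)   [check: −10·136 + 21·65 = 5]
  6 = 1·5 + 1   → row E = row C − 1·row D = (1, 11, −23)   [check: 11·136 − 23·65 = 1]
  5 = 5·1 + 0   → remainder 0, stop. gcd = 1 (last nonzero row E).
The gcd is 1, so 65 is invertible mod 136. The last nonzero row gives 11·136 − 23·65 = 1, so t = −23. So 65^(−1) ≡ −23 ≡ 113 (mod 136). Verify: 65 · 113 = 7345 ≡ 1 (mod 136). ✓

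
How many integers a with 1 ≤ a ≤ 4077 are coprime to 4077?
The number of a ∈ {1, ..., 4077} with gcd(a, 4077) = 1 is by definition Euler's totient φ(4077). φ is multiplicative, with φ(p^e) = p^e − p^(e−1). Factorise 4077 = 3^3 · 151. Then
  φ(4077) = (3^3 − 3^2) · (151 − 1) = 18 · 150 = 2700.
So there are 2700 such integers.

Final answer: 2700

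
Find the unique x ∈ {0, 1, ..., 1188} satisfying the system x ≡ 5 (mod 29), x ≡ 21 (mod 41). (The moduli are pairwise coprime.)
The moduli 29, 41 are pairwise coprime, so by the CRT there is a unique solution mod 29·41 = 1189.
Solve by successive substitution. Start with x ≡ 5 (mod 29).
  Combine with x ≡ 21 (mod 41): write x = 5 + 29·t and require 5 + 29·t ≡ 21 (mod 41), i.e. 29·t ≡ 21 − 5 ≡ 16 (mod 41). Since 29^(−1) ≡ 17 (mod 41), t ≡ 17·16 ≡ 26 (mod 41). So x ≡ 5 + 29·26 = 759 (mod 1189).
Unique solution in [0, 1189): x = 759.

Final answer: x ≡ 759 (mod 1189); the representative in [0, 1189) is 759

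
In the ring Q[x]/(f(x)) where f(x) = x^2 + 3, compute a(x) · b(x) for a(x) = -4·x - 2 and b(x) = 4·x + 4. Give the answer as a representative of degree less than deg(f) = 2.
First multiply in Q[x] without reducing: a · b = -16·x^2 - 24·x - 8. Now divide by f(x) = x^2 + 3, eliminating the leading term at each step:
  leading term -16·x^2: subtract (-16)·f(x) = -16·x^2 - 48, leaving 40 - 24·x
The degree is now < 2, so this is the remainder. Hence a · b ≡ 40 - 24·x in Q[x]/(f).

Final answer: a · b ≡ 40 - 24·x (mod f(x))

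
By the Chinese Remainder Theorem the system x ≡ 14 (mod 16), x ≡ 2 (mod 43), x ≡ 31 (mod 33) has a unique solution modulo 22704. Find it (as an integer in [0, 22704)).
The moduli 16, 43, 33 are pairwise coprime, so by the CRT there is a unique solution mod 16·43·33 = 22704.
Solve by successive substitution. Start with x ≡ 14 (mod 16).
  Combine with x ≡ 2 (mod 43): write x = 14 + 16·t and require 14 + 16·t ≡ 2 (mod 43), i.e. 16·t ≡ 2 − 14 ≡ 31 (mod 43). Since 16^(−1) ≡ 35 (mod 43), t ≡ 35·31 ≡ 10 (mod 43). So x ≡ 14 + 16·10 = 174 (mod 688).
  Combine with x ≡ 31 (mod 33): write x = 174 + 688·t and require 174 + 688·t ≡ 31 (mod 33), i.e. 688·t ≡ 31 − 174 ≡ 22 (mod 33). Since 688^(−1) ≡ 13 (mod 33) (688 ≡ 28 (mod 33)), t ≡ 13·22 ≡ 22 (mod 33). So x ≡ 174 + 688·22 = 15310 (mod 22704).
Unique solution in [0, 22704): x = 15310.

Final answer: x ≡ 15310 (mod 22704); the representative in [0, 22704) is 15310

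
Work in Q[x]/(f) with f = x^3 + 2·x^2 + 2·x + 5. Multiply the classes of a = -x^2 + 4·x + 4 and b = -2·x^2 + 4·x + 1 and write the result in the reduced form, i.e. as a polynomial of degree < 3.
a · b ≡ 35·x^2 + 42·x + 84 (mod f(x))

First multiply in Q[x] without reducing: a · b = 2·x^4 - 12·x^3 + 7·x^2 + 20·x + 4. Now divide by f(x) = x^3 + 2·x^2 + 2·x + 5, eliminating the leading term at each step:
  leading term 2·x^4: subtract (2·x)·f(x) = 2·x^4 + 4·x^3 + 4·x^2 + 10·x, leaving -16·x^3 + 3·x^2 + 10·x + 4
  leading term -16·x^3: subtract (-16)·f(x) = -16·x^3 - 32·x^2 - 32·x - 80, leaving 35·x^2 + 42·x + 84
The degree is now < 3, so this is the remainder. Hence a · b ≡ 35·x^2 + 42·x + 84 in Q[x]/(f).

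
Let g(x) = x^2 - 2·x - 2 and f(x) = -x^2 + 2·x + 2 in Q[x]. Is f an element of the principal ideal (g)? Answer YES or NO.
In Q[x] the ideal (g) consists of all multiples of g, so f ∈ (g) iff g | f, i.e. iff the remainder of f on division by g is 0. Divide f by g (g is monic, so eliminate the leading term of the running remainder at each step):
  leading term -x^2: subtract (-1)·g(x) = -x^2 + 2·x + 2, leaving 0
The remainder is 0, so f(x) = g(x) · h(x) with h(x) = -1. Hence g | f, i.e. f ∈ (g).

Final answer: YES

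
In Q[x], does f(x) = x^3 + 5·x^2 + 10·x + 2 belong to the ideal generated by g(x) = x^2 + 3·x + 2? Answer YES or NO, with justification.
In Q[x] the ideal (g) consists of all multiples of g, so f ∈ (g) iff g | f, i.e. iff the remainder of f on division by g is 0. Divide f by g (g is monic, so eliminate the leading term of the running remainder at each step):
  leading term x^3: subtract (x)·g(x) = x^3 + 3·x^2 + 2·x, leaving 2·x^2 + 8·x + 2
  leading term 2·x^2: subtract (2)·g(x) = 2·x^2 + 6·x + 4, leaving 2·x - 2
The remainder r(x) = 2·x - 2 ≠ 0 (and deg r < deg g), so g ∤ f, i.e. f ∉ (g).

Final answer: NO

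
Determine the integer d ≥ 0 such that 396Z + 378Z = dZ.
In the PID Z, (a, b) is generated by gcd(a, b). Compute gcd(396, 378) with the extended Euclidean algorithm, tracking rows (r, s, t) with s·396 + t·378 = r:
  row A: (396, 1, 0)   [1·396 + 0·378 = 396]
  row B: (378, 0, 1)   [0·396 + 1·378 = 378]
  396 = 1·378 + 18   → row C = row A − 1·row B = (18, 1, −1)   [check: 1·396 − 1·378 = 18]
  378 = 21·18 + 0   → remainder 0, stop. gcd = 18 (last nonzero row C).
So gcd(396, 378) = 18, with Bézout identity 1·396 − 1·378 = 18. Containment (⊇): the Bézout identity exhibits 18 as an element of (396, 378), giving (18) ⊆ (396, 378). Containment (⊆): since 18 | 396 and 18 | 378 (396 = 18·22, 378 = 18·21), every Z-linear combination of 396 and 378 is divisible by 18, so (396, 378) ⊆ (18). Therefore (396, 378) = (18), d = 18.

Final answer: (396, 378) = (18); d = 18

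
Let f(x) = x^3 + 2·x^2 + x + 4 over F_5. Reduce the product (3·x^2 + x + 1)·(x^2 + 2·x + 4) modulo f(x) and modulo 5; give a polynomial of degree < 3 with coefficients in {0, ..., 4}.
a · b ≡ 3·x (mod f(x))

Multiply as integer polynomials: a · b = 3·x^4 + 7·x^3 + 15·x^2 + 6·x + 4. Reducing coefficients mod 5: a · b ≡ 3·x^4 + 2·x^3 + x + 4. Now divide by f(x) = x^3 + 2·x^2 + x + 4 in F_5[x], eliminating the leading term at each step:
  leading term 3·x^4: subtract (3·x)·f(x) = 3·x^4 + x^3 + 3·x^2 + 2·x, leaving x^3 + 2·x^2 + 4·x + 4 (coefficients mod 5)
  leading term x^3: subtract (1)·f(x) = x^3 + 2·x^2 + x + 4, leaving 3·x (coefficients mod 5)
The degree is now < 3, so this is the remainder. Hence a · b ≡ 3·x in F_5[x]/(f).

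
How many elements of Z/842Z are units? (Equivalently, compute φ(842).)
An element a ∈ Z/842Z is a unit iff gcd(a, 842) = 1, so the number of units is φ(842). φ is multiplicative, with φ(p^e) = p^e − p^(e−1). Factorise 842 = 2 · 421. Then
  φ(842) = (2 − 1) · (421 − 1) = 1 · 420 = 420.

Final answer: Z/842Z has φ(842) = 420 units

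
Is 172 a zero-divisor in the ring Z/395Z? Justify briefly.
gcd(172, 395) = 1, so 172 is a unit in Z/395Z (it has a multiplicative inverse). A unit cannot be a zero-divisor: if 172·b ≡ 0 then multiplying both sides by 172^(−1) gives b ≡ 0. So 172 is not a zero-divisor.

Final answer: NO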